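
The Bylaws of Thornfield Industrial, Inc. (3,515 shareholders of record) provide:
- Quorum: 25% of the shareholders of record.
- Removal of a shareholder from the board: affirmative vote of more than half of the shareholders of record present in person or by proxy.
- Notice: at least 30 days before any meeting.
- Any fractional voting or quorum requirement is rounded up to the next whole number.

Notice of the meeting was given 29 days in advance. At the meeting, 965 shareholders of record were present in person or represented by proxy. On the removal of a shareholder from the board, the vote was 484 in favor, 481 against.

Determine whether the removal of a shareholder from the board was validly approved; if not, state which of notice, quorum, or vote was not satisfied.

Invalid — notice requirement not satisfied.

Notice: 29 days given; 30 required. Not satisfied.
Quorum: 25% of 3,515 = 878.75, rounded up to 879; 965 present. Satisfied.
Vote: requires a majority of those present (965); a majority of 965 is 483, so 483 needed; 484 in favor. Satisfied.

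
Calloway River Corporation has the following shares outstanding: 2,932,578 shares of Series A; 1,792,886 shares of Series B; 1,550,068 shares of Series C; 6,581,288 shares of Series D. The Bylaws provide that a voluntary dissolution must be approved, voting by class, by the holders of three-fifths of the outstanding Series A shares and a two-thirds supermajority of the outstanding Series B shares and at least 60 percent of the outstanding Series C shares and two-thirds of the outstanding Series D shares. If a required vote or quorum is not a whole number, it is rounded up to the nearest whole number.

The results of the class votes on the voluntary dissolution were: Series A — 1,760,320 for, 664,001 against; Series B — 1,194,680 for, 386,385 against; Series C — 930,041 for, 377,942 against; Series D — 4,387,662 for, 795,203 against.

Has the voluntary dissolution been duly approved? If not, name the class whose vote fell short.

Series A: 3/5 of 2932578 = 1759546.80, rounded up to 1759547; 1,759,547 required, 1,760,320 in favor — approved.
Series B: 2/3 of 1792886 = 1195257.33, rounded up to 1195258; 1,195,258 required, 1,194,680 in favor — not approved.
Series C: 3/5 of 1550068 = 930040.80, rounded up to 930041; 930,041 required, 930,041 in favor — approved.
Series D: 2/3 of 6581288 = 4387525.33, rounded up to 4387526; 4,387,526 required, 4,387,662 in favor — approved.

Not approved — the Series B shares did not give the required vote.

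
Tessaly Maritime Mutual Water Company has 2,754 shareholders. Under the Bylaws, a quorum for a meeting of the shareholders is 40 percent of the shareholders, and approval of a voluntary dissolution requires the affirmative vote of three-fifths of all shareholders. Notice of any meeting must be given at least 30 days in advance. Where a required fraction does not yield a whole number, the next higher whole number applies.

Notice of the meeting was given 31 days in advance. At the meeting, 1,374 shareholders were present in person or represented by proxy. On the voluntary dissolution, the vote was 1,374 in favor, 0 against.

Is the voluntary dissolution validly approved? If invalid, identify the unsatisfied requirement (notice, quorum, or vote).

Invalid — vote requirement not satisfied.

Notice: 31 days given; 30 required. Satisfied.
Quorum: 40% of 2,754 = 1,101.60, rounded up to 1,102; 1,374 present. Satisfied.
Vote: requires three-fifths of all shareholders (2,754); 3/5 of 2754 = 1652.40, rounded up to 1653, so 1,653 needed; 1,374 in favor. Not satisfied.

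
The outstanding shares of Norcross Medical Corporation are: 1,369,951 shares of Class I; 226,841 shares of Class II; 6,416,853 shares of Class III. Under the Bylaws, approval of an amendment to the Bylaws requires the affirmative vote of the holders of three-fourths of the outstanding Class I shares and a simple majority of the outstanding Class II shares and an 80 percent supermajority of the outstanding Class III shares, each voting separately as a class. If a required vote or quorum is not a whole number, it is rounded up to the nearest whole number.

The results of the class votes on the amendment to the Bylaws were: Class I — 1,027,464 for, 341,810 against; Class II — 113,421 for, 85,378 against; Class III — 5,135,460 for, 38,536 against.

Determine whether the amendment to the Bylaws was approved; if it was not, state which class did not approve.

Approved — every class gave the required vote.

Class I: 3/4 of 1369951 = 1027463.25, rounded up to 1027464; 1,027,464 required, 1,027,464 in favor — approved.
Class II: a majority of 226841 is 113421; 113,421 required, 113,421 in favor — approved.
Class III: 4/5 of 6416853 = 5133482.40, rounded up to 5133483; 5,133,483 required, 5,135,460 in favor — approved.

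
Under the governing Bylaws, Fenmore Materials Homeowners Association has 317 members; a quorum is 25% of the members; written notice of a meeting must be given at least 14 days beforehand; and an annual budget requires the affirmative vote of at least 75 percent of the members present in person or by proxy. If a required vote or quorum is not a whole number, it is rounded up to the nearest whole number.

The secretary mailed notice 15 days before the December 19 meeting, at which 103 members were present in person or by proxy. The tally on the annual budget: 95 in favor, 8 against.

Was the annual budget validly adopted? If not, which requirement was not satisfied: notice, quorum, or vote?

Valid — all requirements satisfied.

Notice: 15 days given; 14 required. Satisfied.
Quorum: 25% of 317 = 79.25, rounded up to 80; 103 present. Satisfied.
Vote: requires three-fourths of those present (103); 3/4 of 103 = 77.25, rounded up to 78, so 78 needed; 95 in favor. Satisfied.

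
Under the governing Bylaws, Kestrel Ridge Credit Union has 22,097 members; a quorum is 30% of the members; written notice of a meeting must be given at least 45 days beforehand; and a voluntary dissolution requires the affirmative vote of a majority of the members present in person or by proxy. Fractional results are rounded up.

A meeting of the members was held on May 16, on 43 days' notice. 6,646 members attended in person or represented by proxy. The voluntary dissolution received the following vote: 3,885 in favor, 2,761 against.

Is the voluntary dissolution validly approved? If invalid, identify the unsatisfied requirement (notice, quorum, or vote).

Notice: 43 days given; 45 required. Not satisfied.
Quorum: 30% of 22,097 = 6,629.10, rounded up to 6,630; 6,646 present. Satisfied.
Vote: requires a majority of those present (6,646); a majority of 6646 is 3324, so 3,324 needed; 3,885 in favor. Satisfied.

Invalid — notice requirement not satisfied.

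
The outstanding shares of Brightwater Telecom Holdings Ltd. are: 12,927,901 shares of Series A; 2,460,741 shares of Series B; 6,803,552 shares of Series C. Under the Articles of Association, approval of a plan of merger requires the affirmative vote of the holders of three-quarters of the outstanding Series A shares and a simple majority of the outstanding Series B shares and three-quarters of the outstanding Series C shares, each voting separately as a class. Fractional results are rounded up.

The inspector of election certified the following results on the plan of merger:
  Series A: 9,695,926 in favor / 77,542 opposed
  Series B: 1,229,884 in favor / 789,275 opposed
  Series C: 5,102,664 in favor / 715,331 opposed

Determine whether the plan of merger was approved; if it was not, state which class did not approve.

Not approved — the Series B shares did not give the required vote.

Series A: 3/4 of 12927901 = 9695925.75, rounded up to 9695926; 9,695,926 required, 9,695,926 in favor — approved.
Series B: a majority of 2460741 is 1230371; 1,230,371 required, 1,229,884 in favor — not approved.
Series C: 3/4 of 6803552 = 5102664; 5,102,664 required, 5,102,664 in favor — approved.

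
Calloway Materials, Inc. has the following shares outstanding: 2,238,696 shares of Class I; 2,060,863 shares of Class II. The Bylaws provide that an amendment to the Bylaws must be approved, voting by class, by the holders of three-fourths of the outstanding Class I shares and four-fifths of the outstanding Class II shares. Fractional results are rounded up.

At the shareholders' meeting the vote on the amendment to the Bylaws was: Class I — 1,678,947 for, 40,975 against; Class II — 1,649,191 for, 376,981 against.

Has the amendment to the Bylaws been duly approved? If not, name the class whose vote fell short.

Not approved — the Class I shares did not give the required vote.

Class I: 3/4 of 2238696 = 1679022; 1,679,022 required, 1,678,947 in favor — not approved.
Class II: 4/5 of 2060863 = 1648690.40, rounded up to 1648691; 1,648,691 required, 1,649,191 in favor — approved.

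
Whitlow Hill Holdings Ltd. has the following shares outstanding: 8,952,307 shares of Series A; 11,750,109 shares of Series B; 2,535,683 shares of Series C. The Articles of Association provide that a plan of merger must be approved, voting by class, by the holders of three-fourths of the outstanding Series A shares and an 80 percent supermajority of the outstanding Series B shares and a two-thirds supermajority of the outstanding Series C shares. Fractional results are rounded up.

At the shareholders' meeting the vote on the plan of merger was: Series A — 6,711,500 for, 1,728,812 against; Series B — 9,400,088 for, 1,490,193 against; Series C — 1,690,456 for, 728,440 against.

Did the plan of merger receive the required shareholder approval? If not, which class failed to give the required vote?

Series A: 3/4 of 8952307 = 6714230.25, rounded up to 6714231; 6,714,231 required, 6,711,500 in favor — not approved.
Series B: 4/5 of 11750109 = 9400087.20, rounded up to 9400088; 9,400,088 required, 9,400,088 in favor — approved.
Series C: 2/3 of 2535683 = 1690455.33, rounded up to 1690456; 1,690,456 required, 1,690,456 in favor — approved.

Not approved — the Series A shares did not give the required vote.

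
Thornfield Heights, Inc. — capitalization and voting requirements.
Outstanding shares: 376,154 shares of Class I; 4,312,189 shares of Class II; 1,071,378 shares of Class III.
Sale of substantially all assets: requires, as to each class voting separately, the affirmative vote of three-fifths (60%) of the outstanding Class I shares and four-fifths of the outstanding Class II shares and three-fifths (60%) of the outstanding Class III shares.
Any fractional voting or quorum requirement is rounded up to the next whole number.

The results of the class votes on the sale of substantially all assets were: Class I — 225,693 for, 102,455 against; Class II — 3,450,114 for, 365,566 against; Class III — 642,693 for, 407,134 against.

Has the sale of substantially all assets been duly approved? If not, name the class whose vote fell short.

Not approved — the Class III shares did not give the required vote.

Class I: 3/5 of 376154 = 225692.40, rounded up to 225693; 225,693 required, 225,693 in favor — approved.
Class II: 4/5 of 4312189 = 3449751.20, rounded up to 3449752; 3,449,752 required, 3,450,114 in favor — approved.
Class III: 3/5 of 1071378 = 642826.80, rounded up to 642827; 642,827 required, 642,693 in favor — not approved.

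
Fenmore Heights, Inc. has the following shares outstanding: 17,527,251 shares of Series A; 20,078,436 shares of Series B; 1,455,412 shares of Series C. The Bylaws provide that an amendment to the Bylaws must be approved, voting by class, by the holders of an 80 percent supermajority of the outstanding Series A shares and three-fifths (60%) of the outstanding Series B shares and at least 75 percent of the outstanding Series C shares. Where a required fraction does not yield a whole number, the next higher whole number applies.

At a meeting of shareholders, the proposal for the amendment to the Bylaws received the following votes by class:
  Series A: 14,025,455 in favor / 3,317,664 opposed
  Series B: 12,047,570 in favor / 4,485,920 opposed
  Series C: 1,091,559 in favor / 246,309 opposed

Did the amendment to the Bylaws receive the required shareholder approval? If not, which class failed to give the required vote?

Series A: 4/5 of 17527251 = 14021800.80, rounded up to 14021801; 14,021,801 required, 14,025,455 in favor — approved.
Series B: 3/5 of 20078436 = 12047061.60, rounded up to 12047062; 12,047,062 required, 12,047,570 in favor — approved.
Series C: 3/4 of 1455412 = 1091559; 1,091,559 required, 1,091,559 in favor — approved.

Approved — every class gave the required vote.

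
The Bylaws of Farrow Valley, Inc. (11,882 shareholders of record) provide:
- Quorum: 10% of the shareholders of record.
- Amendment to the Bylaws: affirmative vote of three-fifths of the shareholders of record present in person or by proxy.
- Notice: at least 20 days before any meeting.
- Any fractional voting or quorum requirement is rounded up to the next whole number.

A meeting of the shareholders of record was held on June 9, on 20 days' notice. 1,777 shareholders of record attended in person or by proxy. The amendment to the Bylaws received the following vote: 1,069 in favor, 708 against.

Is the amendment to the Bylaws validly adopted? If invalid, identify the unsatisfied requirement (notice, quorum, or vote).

Valid — all requirements satisfied.

Notice: 20 days given; 20 required. Satisfied.
Quorum: 10% of 11,882 = 1,188.20, rounded up to 1,189; 1,777 present. Satisfied.
Vote: requires three-fifths of those present (1,777); 3/5 of 1777 = 1066.20, rounded up to 1067, so 1,067 needed; 1,069 in favor. Satisfied.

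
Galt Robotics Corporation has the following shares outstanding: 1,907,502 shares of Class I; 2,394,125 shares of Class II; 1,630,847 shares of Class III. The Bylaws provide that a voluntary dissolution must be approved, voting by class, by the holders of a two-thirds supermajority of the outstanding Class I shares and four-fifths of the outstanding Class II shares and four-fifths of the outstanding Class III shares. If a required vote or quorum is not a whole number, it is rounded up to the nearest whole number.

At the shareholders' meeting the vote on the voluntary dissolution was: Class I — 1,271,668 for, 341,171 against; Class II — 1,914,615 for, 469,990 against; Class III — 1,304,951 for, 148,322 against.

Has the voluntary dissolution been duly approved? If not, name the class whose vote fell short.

Class I: 2/3 of 1907502 = 1271668; 1,271,668 required, 1,271,668 in favor — approved.
Class II: 4/5 of 2394125 = 1915300; 1,915,300 required, 1,914,615 in favor — not approved.
Class III: 4/5 of 1630847 = 1304677.60, rounded up to 1304678; 1,304,678 required, 1,304,951 in favor — approved.

Not approved — the Class II shares did not give the required vote.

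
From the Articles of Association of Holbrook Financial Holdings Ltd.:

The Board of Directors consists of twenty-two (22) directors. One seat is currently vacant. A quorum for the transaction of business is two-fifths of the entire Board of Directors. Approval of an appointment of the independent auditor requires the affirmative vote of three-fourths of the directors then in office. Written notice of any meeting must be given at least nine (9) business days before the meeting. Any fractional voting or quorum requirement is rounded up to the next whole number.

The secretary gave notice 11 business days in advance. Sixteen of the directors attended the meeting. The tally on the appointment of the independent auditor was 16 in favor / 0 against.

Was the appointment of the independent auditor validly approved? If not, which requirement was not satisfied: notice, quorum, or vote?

Notice: 11 business days given; 9 required (11 ≥ 9). Satisfied.
Quorum: 16 present; quorum is 9. Satisfied.
Vote: the appointment of the independent auditor requires three-fourths of the directors then in office (21). 3/4 of 21 = 15.75, rounded up to 16, so 16 affirmative votes are needed; 16 voted in favor. Satisfied.

Valid — all requirements satisfied.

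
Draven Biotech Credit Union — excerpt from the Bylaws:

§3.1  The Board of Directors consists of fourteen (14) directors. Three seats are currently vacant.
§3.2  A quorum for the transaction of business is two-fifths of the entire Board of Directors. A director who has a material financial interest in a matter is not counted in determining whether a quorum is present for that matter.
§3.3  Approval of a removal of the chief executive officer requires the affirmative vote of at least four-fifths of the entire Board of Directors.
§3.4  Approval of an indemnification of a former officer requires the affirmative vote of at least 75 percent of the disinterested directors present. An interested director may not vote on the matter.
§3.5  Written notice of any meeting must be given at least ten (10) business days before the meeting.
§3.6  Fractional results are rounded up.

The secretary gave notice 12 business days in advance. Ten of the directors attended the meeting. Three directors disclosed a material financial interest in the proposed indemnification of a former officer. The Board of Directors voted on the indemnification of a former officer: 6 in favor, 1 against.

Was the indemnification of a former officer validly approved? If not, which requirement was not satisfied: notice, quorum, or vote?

Notice: 12 business days given; 10 required (12 ≥ 10). Satisfied.
Quorum: 10 present, but the 3 interested directors do not count, leaving 7. Quorum is 6. Satisfied.
Vote: the indemnification of a former officer requires three-fourths of the disinterested directors present (10 − 3 = 7). 3/4 of 7 = 5.25, rounded up to 6, so 6 affirmative votes are needed; 6 voted in favor. Satisfied.

Valid — all requirements satisfied.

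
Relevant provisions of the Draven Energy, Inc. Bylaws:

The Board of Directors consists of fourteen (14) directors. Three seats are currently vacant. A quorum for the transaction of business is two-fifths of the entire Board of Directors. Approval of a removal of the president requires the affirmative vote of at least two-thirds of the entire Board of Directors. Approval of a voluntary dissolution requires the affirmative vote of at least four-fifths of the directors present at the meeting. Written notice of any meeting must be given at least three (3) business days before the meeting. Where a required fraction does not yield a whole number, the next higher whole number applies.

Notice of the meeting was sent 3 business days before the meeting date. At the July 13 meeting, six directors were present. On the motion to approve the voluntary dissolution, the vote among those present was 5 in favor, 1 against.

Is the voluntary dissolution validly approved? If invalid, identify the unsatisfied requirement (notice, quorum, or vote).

Notice: 3 business days given; 3 required (3 ≥ 3). Satisfied.
Quorum: 6 present; quorum is 6. Satisfied.
Vote: the voluntary dissolution requires four-fifths of the directors present (6). 4/5 of 6 = 4.80, rounded up to 5, so 5 affirmative votes are needed; 5 voted in favor. Satisfied.

Valid — all requirements satisfied.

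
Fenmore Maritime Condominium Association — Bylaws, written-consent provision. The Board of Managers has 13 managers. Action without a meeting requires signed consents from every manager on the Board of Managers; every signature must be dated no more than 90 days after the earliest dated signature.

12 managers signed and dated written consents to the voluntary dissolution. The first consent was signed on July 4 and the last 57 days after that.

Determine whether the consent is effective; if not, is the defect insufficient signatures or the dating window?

Signatures required: all of 13 — unanimous means all 13, so 13 needed; 12 signed. Insufficient.
Dating window: the latest signature is 57 days after the earliest; the limit is 90 days. Within the window.

Not effective — insufficient signatures.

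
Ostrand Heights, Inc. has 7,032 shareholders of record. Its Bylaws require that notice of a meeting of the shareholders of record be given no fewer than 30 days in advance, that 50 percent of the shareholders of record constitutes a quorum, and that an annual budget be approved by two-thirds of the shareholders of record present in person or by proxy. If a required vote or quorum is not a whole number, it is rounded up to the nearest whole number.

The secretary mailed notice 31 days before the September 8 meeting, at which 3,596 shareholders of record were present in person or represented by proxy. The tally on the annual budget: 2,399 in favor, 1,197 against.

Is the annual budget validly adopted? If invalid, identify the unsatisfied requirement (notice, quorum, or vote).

Valid — all requirements satisfied.

Notice: 31 days given; 30 required. Satisfied.
Quorum: 50% of 7,032 = 3,516; 3,596 present. Satisfied.
Vote: requires two-thirds of those present (3,596); 2/3 of 3596 = 2397.33, rounded up to 2398, so 2,398 needed; 2,399 in favor. Satisfied.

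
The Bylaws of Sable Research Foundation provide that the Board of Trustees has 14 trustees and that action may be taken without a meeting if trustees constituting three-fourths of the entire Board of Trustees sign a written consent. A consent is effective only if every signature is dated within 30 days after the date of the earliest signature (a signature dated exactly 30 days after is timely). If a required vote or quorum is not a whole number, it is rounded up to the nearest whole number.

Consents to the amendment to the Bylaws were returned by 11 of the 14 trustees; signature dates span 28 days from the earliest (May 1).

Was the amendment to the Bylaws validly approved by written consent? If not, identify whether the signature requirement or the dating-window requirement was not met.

Effective — both the signature and dating-window requirements are satisfied.

Signatures required: three-fourths of 14 — 3/4 of 14 = 10.50, rounded up to 11, so 11 needed; 11 signed. Sufficient.
Dating window: the latest signature is 28 days after the earliest; the limit is 30 days. Within the window.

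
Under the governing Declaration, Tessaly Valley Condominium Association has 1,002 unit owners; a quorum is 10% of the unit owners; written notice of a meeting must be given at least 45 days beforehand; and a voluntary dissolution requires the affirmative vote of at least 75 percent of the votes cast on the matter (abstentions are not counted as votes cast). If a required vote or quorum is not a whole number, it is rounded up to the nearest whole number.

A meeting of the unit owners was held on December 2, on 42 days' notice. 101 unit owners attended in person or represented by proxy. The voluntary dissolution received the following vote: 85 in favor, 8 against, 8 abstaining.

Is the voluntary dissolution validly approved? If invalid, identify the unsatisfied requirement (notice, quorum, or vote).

Invalid — notice requirement not satisfied.

Notice: 42 days given; 45 required. Not satisfied.
Quorum: 10% of 1,002 = 100.20, rounded up to 101; 101 present. Satisfied.
Vote: requires three-fourths of the votes cast (101 − 8 abstaining = 93); 3/4 of 93 = 69.75, rounded up to 70, so 70 needed; 85 in favor. Satisfied.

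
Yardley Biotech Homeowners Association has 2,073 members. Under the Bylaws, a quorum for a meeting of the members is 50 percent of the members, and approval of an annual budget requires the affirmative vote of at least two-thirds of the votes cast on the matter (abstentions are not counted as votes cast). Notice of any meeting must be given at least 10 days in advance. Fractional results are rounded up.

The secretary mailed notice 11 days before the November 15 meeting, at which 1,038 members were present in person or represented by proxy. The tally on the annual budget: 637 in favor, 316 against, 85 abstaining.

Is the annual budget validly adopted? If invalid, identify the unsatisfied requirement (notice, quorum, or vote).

Notice: 11 days given; 10 required. Satisfied.
Quorum: 50% of 2,073 = 1,036.50, rounded up to 1,037; 1,038 present. Satisfied.
Vote: requires two-thirds of the votes cast (1,038 − 85 abstaining = 953); 2/3 of 953 = 635.33, rounded up to 636, so 636 needed; 637 in favor. Satisfied.

Valid — all requirements satisfied.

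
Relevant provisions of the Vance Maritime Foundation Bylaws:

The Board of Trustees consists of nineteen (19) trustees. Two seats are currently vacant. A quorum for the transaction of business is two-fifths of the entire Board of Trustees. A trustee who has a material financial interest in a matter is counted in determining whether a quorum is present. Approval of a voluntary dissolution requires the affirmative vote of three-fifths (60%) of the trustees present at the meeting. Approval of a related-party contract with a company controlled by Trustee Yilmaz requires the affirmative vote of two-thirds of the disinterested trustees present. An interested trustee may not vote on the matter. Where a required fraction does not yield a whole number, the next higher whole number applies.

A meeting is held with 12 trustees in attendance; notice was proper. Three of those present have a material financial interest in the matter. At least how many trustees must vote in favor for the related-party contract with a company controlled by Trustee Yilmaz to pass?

The related-party contract with a company controlled by Trustee Yilmaz requires two-thirds of the disinterested trustees present (12 − 3 = 9).
2/3 of 9 = 6.

6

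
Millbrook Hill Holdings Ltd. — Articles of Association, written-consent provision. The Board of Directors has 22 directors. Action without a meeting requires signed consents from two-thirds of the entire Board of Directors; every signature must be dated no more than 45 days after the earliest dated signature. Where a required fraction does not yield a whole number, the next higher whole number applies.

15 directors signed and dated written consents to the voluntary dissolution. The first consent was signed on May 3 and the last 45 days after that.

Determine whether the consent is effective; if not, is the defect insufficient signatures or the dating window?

Effective — both the signature and dating-window requirements are satisfied.

Signatures required: two-thirds of 22 — 2/3 of 22 = 14.67, rounded up to 15, so 15 needed; 15 signed. Sufficient.
Dating window: the latest signature is 45 days after the earliest; the limit is 45 days. Within the window.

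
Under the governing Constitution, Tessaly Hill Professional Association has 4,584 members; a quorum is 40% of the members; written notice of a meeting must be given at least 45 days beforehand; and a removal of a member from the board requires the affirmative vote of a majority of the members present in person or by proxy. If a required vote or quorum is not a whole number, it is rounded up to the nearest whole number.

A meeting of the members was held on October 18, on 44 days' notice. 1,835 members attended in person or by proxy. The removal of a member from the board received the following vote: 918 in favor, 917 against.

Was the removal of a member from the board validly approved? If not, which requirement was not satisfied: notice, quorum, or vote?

Invalid — notice requirement not satisfied.

Notice: 44 days given; 45 required. Not satisfied.
Quorum: 40% of 4,584 = 1,833.60, rounded up to 1,834; 1,835 present. Satisfied.
Vote: requires a majority of those present (1,835); a majority of 1835 is 918, so 918 needed; 918 in favor. Satisfied.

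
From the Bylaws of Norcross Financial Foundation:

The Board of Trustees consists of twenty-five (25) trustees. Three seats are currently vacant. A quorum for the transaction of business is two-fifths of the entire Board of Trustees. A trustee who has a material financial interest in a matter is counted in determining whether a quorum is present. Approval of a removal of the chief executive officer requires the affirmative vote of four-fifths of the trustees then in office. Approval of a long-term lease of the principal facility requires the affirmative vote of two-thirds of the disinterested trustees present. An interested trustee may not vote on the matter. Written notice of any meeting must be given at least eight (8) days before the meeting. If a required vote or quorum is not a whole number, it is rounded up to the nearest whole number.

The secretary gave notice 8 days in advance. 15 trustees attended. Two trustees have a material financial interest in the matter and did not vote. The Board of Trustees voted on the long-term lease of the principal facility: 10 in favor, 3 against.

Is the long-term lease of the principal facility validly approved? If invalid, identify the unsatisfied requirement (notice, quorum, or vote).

Valid — all requirements satisfied.

Notice: 8 days given; 8 required (8 ≥ 8). Satisfied.
Quorum: 15 present (interested trustees count toward quorum); quorum is 10. Satisfied.
Vote: the long-term lease of the principal facility requires two-thirds of the disinterested trustees present (15 − 2 = 13). 2/3 of 13 = 8.67, rounded up to 9, so 9 affirmative votes are needed; 10 voted in favor. Satisfied.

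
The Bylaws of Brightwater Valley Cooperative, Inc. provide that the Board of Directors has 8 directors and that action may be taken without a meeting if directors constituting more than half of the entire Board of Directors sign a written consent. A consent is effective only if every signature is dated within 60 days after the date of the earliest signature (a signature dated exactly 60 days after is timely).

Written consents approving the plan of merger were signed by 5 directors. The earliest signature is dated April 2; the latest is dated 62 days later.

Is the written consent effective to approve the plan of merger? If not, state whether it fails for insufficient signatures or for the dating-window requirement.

Not effective — dating-window requirement not satisfied.

Signatures required: more than half of 8 — a majority of 8 is 5, so 5 needed; 5 signed. Sufficient.
Dating window: the latest signature is 62 days after the earliest; the limit is 60 days. Outside the window.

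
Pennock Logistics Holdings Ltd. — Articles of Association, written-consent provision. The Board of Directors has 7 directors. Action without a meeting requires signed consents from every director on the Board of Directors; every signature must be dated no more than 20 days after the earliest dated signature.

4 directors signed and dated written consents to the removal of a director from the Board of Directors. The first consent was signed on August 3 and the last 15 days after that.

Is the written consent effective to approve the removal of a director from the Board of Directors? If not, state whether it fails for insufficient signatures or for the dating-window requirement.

Not effective — insufficient signatures.

Signatures required: all of 7 — unanimous means all 7, so 7 needed; 4 signed. Insufficient.
Dating window: the latest signature is 15 days after the earliest; the limit is 20 days. Within the window.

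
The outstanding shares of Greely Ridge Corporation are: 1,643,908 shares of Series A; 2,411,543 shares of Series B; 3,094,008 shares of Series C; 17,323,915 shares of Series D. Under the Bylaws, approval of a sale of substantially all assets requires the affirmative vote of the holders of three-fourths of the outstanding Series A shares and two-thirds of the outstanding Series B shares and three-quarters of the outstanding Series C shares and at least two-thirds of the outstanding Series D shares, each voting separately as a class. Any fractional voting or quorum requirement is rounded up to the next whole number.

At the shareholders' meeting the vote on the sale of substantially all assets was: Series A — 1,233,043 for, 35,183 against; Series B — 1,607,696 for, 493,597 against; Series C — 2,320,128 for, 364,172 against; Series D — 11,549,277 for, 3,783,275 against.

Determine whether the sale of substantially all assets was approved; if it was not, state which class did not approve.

Series A: 3/4 of 1643908 = 1232931; 1,232,931 required, 1,233,043 in favor — approved.
Series B: 2/3 of 2411543 = 1607695.33, rounded up to 1607696; 1,607,696 required, 1,607,696 in favor — approved.
Series C: 3/4 of 3094008 = 2320506; 2,320,506 required, 2,320,128 in favor — not approved.
Series D: 2/3 of 17323915 = 11549276.67, rounded up to 11549277; 11,549,277 required, 11,549,277 in favor — approved.

Not approved — the Series C shares did not give the required vote.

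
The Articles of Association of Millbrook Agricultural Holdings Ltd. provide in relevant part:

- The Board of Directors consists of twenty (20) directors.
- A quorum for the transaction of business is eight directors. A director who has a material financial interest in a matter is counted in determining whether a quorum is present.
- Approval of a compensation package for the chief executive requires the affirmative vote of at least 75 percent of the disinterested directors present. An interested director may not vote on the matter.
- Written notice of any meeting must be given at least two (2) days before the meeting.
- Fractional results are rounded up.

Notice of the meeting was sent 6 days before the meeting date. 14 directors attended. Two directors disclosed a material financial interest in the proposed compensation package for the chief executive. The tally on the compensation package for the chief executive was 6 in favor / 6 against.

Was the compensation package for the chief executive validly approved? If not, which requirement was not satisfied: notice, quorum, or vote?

Notice: 6 days given; 2 required (6 ≥ 2). Satisfied.
Quorum: 14 present (interested directors count toward quorum); quorum is 8. Satisfied.
Vote: the compensation package for the chief executive requires three-fourths of the disinterested directors present (14 − 2 = 12). 3/4 of 12 = 9, so 9 affirmative votes are needed; 6 voted in favor. Not satisfied.

Invalid — vote requirement not satisfied.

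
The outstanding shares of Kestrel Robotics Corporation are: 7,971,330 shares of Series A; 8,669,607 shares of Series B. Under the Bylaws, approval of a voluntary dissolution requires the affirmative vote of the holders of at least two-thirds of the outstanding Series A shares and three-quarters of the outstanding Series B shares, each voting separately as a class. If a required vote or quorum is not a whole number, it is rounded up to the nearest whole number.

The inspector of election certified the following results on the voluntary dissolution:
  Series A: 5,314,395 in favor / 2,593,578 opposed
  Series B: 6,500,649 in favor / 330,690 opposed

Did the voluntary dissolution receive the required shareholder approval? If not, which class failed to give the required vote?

Series A: 2/3 of 7971330 = 5314220; 5,314,220 required, 5,314,395 in favor — approved.
Series B: 3/4 of 8669607 = 6502205.25, rounded up to 6502206; 6,502,206 required, 6,500,649 in favor — not approved.

Not approved — the Series B shares did not give the required vote.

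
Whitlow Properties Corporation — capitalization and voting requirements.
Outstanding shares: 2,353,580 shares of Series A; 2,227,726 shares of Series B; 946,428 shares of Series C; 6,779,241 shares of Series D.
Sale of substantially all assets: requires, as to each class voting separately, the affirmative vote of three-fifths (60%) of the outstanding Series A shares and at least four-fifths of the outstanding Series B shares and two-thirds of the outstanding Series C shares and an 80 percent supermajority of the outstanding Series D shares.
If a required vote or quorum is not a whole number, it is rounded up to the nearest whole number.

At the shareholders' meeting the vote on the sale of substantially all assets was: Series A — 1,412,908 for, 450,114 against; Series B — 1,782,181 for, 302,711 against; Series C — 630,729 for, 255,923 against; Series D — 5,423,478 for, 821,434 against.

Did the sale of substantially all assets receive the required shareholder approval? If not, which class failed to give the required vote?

Series A: 3/5 of 2353580 = 1412148; 1,412,148 required, 1,412,908 in favor — approved.
Series B: 4/5 of 2227726 = 1782180.80, rounded up to 1782181; 1,782,181 required, 1,782,181 in favor — approved.
Series C: 2/3 of 946428 = 630952; 630,952 required, 630,729 in favor — not approved.
Series D: 4/5 of 6779241 = 5423392.80, rounded up to 5423393; 5,423,393 required, 5,423,478 in favor — approved.

Not approved — the Series C shares did not give the required vote.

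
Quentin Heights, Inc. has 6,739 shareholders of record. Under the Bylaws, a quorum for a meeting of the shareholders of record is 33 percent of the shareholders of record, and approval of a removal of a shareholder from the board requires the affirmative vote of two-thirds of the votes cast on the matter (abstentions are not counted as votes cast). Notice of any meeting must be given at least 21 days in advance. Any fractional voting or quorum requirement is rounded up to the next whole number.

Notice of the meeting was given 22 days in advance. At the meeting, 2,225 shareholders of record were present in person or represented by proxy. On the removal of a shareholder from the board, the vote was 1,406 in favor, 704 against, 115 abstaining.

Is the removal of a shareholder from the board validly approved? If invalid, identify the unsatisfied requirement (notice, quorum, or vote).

Invalid — vote requirement not satisfied.

Notice: 22 days given; 21 required. Satisfied.
Quorum: 33% of 6,739 = 2,223.87, rounded up to 2,224; 2,225 present. Satisfied.
Vote: requires two-thirds of the votes cast (2,225 − 115 abstaining = 2,110); 2/3 of 2110 = 1406.67, rounded up to 1407, so 1,407 needed; 1,406 in favor. Not satisfied.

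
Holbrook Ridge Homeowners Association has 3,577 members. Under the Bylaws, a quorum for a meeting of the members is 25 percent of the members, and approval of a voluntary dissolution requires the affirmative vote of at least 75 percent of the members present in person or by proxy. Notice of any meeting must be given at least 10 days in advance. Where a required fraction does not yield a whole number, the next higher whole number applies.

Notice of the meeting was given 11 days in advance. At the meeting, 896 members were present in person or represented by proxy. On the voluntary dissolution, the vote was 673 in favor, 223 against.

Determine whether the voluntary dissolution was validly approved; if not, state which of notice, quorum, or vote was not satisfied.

Notice: 11 days given; 10 required. Satisfied.
Quorum: 25% of 3,577 = 894.25, rounded up to 895; 896 present. Satisfied.
Vote: requires three-fourths of those present (896); 3/4 of 896 = 672, so 672 needed; 673 in favor. Satisfied.

Valid — all requirements satisfied.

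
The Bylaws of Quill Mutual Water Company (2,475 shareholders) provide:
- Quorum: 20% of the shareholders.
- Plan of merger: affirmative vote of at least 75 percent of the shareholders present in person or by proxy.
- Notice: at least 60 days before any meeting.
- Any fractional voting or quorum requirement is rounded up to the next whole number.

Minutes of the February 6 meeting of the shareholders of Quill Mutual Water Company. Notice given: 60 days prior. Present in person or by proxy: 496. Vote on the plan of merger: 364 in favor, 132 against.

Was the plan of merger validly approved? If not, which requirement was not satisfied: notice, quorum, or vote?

Notice: 60 days given; 60 required. Satisfied.
Quorum: 20% of 2,475 = 495; 496 present. Satisfied.
Vote: requires three-fourths of those present (496); 3/4 of 496 = 372, so 372 needed; 364 in favor. Not satisfied.

Invalid — vote requirement not satisfied.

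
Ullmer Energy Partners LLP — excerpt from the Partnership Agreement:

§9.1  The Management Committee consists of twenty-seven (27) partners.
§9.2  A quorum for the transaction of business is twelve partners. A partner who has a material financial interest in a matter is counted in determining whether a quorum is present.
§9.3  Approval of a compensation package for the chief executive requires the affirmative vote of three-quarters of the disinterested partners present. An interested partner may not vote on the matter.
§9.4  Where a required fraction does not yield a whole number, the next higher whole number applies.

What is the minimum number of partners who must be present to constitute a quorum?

The quorum is fixed at 12.

12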